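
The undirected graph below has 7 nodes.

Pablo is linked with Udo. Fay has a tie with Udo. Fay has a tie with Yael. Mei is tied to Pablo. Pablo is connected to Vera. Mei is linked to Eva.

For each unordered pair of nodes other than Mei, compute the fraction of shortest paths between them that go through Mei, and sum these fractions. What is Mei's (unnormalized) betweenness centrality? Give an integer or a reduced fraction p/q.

5

Pairs whose geodesics pass through Mei — Eva–Yael: 1; Eva–Fay: 1; Eva–Pablo: 1; Eva–Udo: 1; Eva–Vera: 1.
All other pairs contribute 0.
Summing the contributions gives betweenness(Mei) = 5.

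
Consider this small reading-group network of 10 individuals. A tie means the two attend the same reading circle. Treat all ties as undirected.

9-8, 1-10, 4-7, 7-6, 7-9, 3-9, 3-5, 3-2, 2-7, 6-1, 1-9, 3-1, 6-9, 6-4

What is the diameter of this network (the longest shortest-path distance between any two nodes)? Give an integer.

Eccentricity of each node (its greatest distance to any other): 1:2, 2:3, 3:3, 4:4, 5:4, 6:3, 7:3, 8:3, 9:2, 10:3.
The maximum eccentricity is 4, realized for instance by the pair 4–5 via 4 – 6 – 9 – 3 – 5. So the diameter is 4.

4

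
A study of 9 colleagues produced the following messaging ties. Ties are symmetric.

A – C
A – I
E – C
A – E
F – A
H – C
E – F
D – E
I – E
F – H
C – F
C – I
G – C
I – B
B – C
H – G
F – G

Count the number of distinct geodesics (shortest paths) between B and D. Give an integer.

The shortest distance is 3. The length-3 paths are: B–I–E–D; B–C–E–D.
That gives 2 distinct shortest paths.

2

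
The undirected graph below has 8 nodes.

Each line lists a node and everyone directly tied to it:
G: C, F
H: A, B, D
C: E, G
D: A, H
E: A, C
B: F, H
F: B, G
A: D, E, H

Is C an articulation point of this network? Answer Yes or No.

Even without C, every remaining node can still reach every other (the residual graph is connected), so C is not a cut vertex.

No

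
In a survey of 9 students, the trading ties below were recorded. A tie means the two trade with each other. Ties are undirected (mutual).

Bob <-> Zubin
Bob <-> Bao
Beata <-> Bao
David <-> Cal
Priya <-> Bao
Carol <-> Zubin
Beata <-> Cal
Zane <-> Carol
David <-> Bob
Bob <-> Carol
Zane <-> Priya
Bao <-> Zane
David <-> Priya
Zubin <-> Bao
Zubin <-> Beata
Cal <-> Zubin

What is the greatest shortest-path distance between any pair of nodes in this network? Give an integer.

3

Eccentricity of each node (its greatest distance to any other): Bao:2, Beata:2, Bob:2, Cal:3, Carol:2, David:2, Priya:2, Zane:3, Zubin:2.
The maximum eccentricity is 3, realized for instance by the pair Zane–Cal via Zane – Bao – Beata – Cal. So the diameter is 3.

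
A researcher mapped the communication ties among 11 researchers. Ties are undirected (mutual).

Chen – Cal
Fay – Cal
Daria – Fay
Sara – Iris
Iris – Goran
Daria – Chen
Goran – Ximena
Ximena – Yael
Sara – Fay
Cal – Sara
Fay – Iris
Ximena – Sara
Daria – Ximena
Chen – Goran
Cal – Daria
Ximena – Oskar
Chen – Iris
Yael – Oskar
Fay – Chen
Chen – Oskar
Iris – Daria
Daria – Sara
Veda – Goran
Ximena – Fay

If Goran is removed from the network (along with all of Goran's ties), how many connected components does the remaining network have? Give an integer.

Without Goran, the remaining ties split the others into: {Cal, Chen, Daria, Fay, Iris, Oskar, Sara, Ximena, Yael}; {Veda}.
That's 2 separate components.

2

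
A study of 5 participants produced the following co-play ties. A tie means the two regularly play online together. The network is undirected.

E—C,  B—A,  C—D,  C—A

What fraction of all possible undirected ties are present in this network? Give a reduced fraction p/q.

2/5

There are 4 edges and 5 nodes, so the maximum possible is C(5,2) = 10.
Density = 4/10 = 2/5.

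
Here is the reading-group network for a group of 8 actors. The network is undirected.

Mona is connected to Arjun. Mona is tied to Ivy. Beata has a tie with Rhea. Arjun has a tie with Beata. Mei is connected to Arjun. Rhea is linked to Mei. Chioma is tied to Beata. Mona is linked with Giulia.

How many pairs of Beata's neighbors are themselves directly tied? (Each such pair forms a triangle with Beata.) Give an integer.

0

Beata's neighbors are Arjun, Chioma, and Rhea, but none of them are tied to each other, so no triangle contains Beata.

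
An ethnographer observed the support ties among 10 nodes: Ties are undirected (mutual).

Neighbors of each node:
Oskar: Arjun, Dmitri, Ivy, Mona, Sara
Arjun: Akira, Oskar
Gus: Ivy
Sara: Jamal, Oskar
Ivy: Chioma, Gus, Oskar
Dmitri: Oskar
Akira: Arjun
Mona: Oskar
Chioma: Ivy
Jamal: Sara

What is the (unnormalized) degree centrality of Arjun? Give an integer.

2

Arjun is directly tied to Akira and Oskar. That is 2 neighbors, so the degree of Arjun is 2.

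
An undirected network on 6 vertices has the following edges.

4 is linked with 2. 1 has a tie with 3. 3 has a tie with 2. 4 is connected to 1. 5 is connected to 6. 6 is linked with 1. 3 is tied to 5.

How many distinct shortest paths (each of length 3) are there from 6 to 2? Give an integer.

3

The shortest distance is 3. The length-3 paths are: 6–5–3–2; 6–1–3–2; 6–1–4–2.
That gives 3 distinct shortest paths.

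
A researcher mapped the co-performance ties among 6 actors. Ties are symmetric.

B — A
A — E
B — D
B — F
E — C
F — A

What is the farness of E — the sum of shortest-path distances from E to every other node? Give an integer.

Distances from E: A:1, B:2, C:1, D:3, F:2.
Sum = 1 + 2 + 1 + 3 + 2 = 9.

9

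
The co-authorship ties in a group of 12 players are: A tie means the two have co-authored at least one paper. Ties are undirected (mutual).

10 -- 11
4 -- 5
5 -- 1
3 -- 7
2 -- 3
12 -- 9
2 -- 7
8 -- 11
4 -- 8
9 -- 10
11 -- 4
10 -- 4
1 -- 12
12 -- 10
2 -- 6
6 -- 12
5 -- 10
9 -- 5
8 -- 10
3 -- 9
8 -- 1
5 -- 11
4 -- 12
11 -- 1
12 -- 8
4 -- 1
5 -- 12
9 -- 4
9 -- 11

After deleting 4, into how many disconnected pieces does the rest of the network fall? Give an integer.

1

4's neighbors (1, 5, 8, 9, 10, 11, and 12) remain reachable from one another through other ties, so the rest of the network stays in one piece.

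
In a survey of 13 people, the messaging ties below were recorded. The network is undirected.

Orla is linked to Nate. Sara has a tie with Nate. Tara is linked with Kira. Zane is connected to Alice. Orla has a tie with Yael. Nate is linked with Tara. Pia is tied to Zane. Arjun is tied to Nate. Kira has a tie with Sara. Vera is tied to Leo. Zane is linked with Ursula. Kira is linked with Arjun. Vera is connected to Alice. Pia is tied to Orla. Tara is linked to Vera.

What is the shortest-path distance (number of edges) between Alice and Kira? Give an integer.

3

One shortest route is Alice – Vera – Tara – Kira, which uses 3 edges, and at distance 2 from Alice we only reach {Leo, Pia, Tara, Ursula}, which does not include Kira. So d(Alice,Kira) = 3.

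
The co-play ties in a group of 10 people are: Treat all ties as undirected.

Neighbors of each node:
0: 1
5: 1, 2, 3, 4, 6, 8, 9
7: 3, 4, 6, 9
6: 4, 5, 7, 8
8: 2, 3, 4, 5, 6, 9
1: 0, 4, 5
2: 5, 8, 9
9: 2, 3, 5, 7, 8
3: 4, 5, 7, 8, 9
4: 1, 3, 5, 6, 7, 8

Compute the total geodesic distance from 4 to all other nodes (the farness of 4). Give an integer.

12

Distances from 4: 0:2, 1:1, 2:2, 3:1, 5:1, 6:1, 7:1, 8:1, 9:2.
Sum = 2 + 1 + 2 + 1 + 1 + 1 + 1 + 1 + 2 = 12.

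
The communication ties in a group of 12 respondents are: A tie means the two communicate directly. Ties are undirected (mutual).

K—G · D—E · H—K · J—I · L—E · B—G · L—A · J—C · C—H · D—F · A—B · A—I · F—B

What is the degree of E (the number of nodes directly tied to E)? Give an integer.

2

E is directly tied to D and L. That is 2 neighbors, so the degree of E is 2.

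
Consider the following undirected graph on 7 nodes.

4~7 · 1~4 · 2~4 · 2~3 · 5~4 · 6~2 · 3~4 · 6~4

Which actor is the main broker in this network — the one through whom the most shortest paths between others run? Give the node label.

4

Unnormalized betweenness of each node: 1:0, 2:1/2, 3:0, 4:25/2, 5:0, 6:0, 7:0.
4 has the largest value, 25/2, making it the main broker — the node through which the most shortest paths run.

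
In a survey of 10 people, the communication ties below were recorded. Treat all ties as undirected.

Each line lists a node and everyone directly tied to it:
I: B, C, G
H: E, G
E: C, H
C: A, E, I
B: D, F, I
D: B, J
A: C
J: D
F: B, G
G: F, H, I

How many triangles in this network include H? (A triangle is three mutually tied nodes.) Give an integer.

0

H's neighbors are E and G, but none of them are tied to each other, so no triangle contains H.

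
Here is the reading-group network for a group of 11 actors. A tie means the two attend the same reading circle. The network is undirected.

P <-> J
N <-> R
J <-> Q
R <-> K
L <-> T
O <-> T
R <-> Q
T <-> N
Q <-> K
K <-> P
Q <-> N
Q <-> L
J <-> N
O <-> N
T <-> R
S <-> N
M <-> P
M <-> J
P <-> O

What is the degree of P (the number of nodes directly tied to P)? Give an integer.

P is directly tied to J, K, M, and O. That is 4 neighbors, so the degree of P is 4.

4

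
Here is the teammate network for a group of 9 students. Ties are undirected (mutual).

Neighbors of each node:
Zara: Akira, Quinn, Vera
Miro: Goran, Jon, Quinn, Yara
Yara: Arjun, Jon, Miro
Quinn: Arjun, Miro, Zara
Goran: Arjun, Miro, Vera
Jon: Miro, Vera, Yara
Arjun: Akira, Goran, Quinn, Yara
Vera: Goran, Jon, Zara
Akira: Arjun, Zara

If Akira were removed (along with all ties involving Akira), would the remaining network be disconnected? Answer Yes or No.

No

Even without Akira, every remaining node can still reach every other (the residual graph is connected), so Akira is not a cut vertex.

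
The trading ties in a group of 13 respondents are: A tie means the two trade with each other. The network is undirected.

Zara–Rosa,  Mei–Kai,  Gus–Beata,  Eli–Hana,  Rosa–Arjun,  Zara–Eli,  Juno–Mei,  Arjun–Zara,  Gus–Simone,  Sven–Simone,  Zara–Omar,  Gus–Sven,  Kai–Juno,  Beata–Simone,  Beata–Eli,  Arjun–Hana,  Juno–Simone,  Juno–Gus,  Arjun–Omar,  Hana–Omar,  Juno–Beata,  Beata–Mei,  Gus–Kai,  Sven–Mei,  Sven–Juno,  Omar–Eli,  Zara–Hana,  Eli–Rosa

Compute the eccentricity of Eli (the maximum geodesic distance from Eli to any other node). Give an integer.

3

Distances from Eli: Arjun:2, Beata:1, Gus:2, Hana:1, Juno:2, Kai:3, Mei:2, Omar:1, Rosa:1, Simone:2, Sven:3, Zara:1.
The largest is 3 (to Kai and Sven), so the eccentricity of Eli is 3.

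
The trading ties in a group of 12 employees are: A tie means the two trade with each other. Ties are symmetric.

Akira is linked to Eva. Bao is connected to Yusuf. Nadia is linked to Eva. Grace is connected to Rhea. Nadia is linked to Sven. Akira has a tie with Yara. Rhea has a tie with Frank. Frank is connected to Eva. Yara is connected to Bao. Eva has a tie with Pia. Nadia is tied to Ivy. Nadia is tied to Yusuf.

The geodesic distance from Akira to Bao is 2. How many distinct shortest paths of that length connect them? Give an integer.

1

The shortest distance is 2, and the only length-2 path is Akira–Yara–Bao. So there is exactly 1 shortest path.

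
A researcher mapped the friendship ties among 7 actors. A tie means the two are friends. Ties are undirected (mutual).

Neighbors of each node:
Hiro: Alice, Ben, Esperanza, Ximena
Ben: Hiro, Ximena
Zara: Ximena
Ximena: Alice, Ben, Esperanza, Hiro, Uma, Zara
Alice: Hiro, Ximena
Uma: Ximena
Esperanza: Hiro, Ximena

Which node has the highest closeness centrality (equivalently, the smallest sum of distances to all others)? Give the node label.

Farness (sum of distances to all others) for each node — Alice:10, Ben:10, Esperanza:10, Hiro:8, Uma:11, Ximena:6, Zara:11.
The smallest farness is 6, for Ximena, so Ximena has the highest closeness.

Ximena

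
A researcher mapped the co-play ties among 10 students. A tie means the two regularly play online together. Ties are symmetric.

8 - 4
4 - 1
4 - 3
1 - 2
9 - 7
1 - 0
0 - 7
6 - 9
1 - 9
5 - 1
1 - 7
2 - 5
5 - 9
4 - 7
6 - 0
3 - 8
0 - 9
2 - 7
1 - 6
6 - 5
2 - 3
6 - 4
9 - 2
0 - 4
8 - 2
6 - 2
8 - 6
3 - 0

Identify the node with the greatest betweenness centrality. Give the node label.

2

Unnormalized betweenness of each node: 0:28/15, 1:121/60, 2:287/60, 3:11/15, 4:137/60, 5:0, 6:63/20, 7:13/20, 8:9/20, 9:16/15.
2 has the largest value, 287/60, making it the main broker — the node through which the most shortest paths run.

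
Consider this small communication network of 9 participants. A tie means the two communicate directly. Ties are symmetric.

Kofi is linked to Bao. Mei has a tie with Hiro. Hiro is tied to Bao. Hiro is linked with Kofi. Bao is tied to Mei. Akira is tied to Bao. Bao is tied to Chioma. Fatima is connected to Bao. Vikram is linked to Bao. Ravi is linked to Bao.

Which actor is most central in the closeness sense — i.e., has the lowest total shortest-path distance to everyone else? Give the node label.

Farness (sum of distances to all others) for each node — Akira:15, Bao:8, Chioma:15, Fatima:15, Hiro:13, Kofi:14, Mei:14, Ravi:15, Vikram:15.
The smallest farness is 8, for Bao, so Bao has the highest closeness.

Bao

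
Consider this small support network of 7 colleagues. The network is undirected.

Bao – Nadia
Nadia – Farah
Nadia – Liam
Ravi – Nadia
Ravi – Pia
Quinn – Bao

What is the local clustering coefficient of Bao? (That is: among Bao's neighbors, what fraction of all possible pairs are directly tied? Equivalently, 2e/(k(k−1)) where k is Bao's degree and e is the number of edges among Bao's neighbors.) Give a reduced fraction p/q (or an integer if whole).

Bao's neighbors: Nadia and Quinn (k = 2).
Possible neighbor pairs: C(2,2) = 1. Edges among them: none → e = 0.
Clustering(Bao) = 0/1.

0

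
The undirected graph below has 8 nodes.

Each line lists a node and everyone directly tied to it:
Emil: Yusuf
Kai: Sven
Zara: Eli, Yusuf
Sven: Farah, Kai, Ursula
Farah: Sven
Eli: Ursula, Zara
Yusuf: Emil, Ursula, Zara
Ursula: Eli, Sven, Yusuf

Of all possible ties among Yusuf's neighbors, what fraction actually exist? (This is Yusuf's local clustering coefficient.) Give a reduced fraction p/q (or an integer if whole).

Yusuf's neighbors: Emil, Ursula, and Zara (k = 3).
Possible neighbor pairs: C(3,2) = 3. Edges among them: none → e = 0.
Clustering(Yusuf) = 0/3 = 0.

0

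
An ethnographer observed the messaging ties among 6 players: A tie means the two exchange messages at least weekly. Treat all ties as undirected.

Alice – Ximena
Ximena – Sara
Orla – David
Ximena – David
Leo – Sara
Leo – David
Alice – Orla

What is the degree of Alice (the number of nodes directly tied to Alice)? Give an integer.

Alice is directly tied to Orla and Ximena. That is 2 neighbors, so the degree of Alice is 2.

2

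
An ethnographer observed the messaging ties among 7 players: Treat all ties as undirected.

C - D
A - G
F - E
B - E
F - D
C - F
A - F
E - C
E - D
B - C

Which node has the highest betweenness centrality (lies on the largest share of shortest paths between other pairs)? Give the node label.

F

Unnormalized betweenness of each node: A:5, B:0, C:2, D:0, E:2, F:8, G:0.
F has the largest value, 8, making it the main broker — the node through which the most shortest paths run.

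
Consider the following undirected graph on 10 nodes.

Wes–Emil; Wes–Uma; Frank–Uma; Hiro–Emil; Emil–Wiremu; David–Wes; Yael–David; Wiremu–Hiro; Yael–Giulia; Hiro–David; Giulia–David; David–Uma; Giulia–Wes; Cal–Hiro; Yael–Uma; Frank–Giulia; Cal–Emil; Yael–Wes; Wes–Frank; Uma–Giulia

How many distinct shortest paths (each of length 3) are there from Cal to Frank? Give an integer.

1

The shortest distance is 3, and the only length-3 path is Cal–Emil–Wes–Frank. So there is exactly 1 shortest path.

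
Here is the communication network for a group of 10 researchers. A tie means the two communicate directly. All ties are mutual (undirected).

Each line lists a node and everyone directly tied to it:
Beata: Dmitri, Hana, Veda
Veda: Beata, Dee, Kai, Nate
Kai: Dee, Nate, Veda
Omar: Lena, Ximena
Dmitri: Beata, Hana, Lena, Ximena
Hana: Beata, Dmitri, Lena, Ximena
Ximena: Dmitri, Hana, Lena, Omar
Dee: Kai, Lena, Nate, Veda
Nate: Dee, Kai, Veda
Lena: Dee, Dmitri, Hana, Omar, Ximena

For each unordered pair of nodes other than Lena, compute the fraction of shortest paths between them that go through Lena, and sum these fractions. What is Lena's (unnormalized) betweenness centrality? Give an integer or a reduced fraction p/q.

77/6

Pairs whose geodesics pass through Lena — Veda–Omar: 1; Veda–Ximena: 1/3; Nate–Omar: 1; Nate–Dmitri: 1/2; Nate–Ximena: 1; Nate–Hana: 1/2; Dee–Omar: 1; Dee–Dmitri: 1; Dee–Ximena: 1; Dee–Hana: 1; Kai–Omar: 1; Kai–Dmitri: 1/2; Kai–Ximena: 1; Kai–Hana: 1/2 … (+3 more pairs).
All other pairs contribute 0.
Summing the contributions gives betweenness(Lena) = 77/6.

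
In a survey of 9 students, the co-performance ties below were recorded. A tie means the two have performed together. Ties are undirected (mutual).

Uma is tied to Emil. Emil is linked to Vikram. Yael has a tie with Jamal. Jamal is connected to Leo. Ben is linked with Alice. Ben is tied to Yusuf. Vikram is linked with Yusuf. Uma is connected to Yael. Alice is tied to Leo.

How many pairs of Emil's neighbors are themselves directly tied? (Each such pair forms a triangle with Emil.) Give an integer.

Emil's neighbors are Uma and Vikram, but none of them are tied to each other, so no triangle contains Emil.

0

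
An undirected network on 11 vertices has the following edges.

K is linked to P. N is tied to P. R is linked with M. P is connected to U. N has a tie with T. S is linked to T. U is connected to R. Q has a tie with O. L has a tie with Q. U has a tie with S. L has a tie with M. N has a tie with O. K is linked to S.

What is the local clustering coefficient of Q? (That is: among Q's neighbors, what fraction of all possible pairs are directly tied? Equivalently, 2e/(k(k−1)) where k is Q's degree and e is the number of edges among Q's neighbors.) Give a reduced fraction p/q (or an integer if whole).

0

Q's neighbors: L and O (k = 2).
Possible neighbor pairs: C(2,2) = 1. Edges among them: none → e = 0.
Clustering(Q) = 0/1.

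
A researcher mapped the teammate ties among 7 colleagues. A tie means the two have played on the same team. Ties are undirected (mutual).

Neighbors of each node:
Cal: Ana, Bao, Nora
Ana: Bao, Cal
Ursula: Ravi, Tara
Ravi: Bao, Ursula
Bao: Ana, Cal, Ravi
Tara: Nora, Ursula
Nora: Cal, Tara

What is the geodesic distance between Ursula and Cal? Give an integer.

One shortest route is Ursula – Tara – Nora – Cal, which uses 3 edges, and at distance 2 from Ursula we only reach {Bao, Nora}, which does not include Cal. So d(Ursula,Cal) = 3.

3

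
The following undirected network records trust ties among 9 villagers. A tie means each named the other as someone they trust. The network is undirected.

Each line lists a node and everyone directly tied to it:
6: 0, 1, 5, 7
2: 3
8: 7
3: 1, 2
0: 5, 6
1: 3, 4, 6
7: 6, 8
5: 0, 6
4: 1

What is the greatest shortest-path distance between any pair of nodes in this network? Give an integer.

Eccentricity of each node (its greatest distance to any other): 0:4, 1:3, 2:5, 3:4, 4:4, 5:4, 6:3, 7:4, 8:5.
The maximum eccentricity is 5, realized for instance by the pair 8–2 via 8 – 7 – 6 – 1 – 3 – 2. So the diameter is 5.

5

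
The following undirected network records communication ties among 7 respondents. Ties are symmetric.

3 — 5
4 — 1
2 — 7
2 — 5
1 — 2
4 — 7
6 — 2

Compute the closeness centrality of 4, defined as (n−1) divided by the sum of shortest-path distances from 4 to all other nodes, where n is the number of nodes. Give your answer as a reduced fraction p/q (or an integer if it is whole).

Distances from 4: 1:1, 2:2, 3:4, 5:3, 6:3, 7:1. Sum = 14.
n = 7, so closeness = 6/14 = 3/7.

3/7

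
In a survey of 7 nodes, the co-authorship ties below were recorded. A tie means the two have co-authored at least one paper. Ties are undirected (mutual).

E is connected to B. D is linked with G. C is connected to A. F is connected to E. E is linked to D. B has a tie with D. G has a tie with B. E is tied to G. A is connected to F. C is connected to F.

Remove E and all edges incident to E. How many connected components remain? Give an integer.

2

Without E, the remaining ties split the others into: {B, D, G}; {A, C, F}.
That's 2 separate components.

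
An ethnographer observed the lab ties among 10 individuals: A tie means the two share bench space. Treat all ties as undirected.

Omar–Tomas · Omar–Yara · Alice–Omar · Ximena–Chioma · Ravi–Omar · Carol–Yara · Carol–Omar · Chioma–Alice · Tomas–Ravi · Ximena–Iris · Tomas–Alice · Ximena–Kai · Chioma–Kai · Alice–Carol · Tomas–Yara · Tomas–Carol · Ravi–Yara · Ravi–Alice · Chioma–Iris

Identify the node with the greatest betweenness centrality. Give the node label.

Alice

Unnormalized betweenness of each node: Alice:81/4, Carol:5/4, Chioma:37/2, Iris:0, Kai:0, Omar:3/2, Ravi:5/4, Tomas:3/2, Ximena:1/2, Yara:1/4.
Alice has the largest value, 81/4, making it the main broker — the node through which the most shortest paths run.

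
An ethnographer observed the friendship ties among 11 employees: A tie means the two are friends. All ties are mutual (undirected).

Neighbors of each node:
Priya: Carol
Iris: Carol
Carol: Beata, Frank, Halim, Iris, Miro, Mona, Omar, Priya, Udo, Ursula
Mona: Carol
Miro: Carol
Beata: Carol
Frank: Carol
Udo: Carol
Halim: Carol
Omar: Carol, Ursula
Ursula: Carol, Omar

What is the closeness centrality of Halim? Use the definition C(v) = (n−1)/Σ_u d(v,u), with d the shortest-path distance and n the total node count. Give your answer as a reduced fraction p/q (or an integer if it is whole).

Distances from Halim: Beata:2, Carol:1, Frank:2, Iris:2, Miro:2, Mona:2, Omar:2, Priya:2, Udo:2, Ursula:2. Sum = 19.
n = 11, so closeness = 10/19.

10/19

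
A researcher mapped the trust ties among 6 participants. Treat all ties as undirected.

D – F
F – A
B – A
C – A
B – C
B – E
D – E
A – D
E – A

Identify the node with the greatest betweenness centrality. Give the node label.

Unnormalized betweenness of each node: A:9/2, B:1/2, C:0, D:1/2, E:1/2, F:0.
A has the largest value, 9/2, making it the main broker — the node through which the most shortest paths run.

A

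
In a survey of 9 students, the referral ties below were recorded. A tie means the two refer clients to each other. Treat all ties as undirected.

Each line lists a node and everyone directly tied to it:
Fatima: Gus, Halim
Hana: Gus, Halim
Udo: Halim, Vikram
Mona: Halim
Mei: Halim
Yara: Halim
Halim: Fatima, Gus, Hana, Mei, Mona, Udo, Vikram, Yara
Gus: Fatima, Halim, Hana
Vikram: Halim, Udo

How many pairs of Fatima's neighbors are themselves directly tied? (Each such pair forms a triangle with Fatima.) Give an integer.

Fatima's neighbors: Gus and Halim.
Neighbor pairs that are themselves tied: Fatima–Gus–Halim. Each forms one triangle with Fatima, for 1 in total.

1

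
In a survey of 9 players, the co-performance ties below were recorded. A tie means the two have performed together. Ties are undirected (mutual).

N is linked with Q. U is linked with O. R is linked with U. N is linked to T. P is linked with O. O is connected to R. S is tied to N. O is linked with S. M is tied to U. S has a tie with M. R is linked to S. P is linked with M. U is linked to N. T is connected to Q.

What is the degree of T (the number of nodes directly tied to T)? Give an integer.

T is directly tied to N and Q. That is 2 neighbors, so the degree of T is 2.

2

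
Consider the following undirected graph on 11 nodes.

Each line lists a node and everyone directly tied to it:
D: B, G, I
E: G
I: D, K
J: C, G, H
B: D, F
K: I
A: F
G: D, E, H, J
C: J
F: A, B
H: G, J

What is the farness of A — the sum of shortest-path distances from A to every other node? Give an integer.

Distances from A: B:2, C:6, D:3, E:5, F:1, G:4, H:5, I:4, J:5, K:5.
Sum = 2 + 6 + 3 + 5 + 1 + 4 + 5 + 4 + 5 + 5 = 40.

40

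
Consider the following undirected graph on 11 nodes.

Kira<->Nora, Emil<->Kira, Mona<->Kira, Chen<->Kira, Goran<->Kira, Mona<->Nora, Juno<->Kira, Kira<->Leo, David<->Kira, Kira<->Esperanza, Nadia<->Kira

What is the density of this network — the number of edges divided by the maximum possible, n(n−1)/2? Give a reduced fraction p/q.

1/5

There are 11 edges and 11 nodes, so the maximum possible is C(11,2) = 55.
Density = 11/55 = 1/5.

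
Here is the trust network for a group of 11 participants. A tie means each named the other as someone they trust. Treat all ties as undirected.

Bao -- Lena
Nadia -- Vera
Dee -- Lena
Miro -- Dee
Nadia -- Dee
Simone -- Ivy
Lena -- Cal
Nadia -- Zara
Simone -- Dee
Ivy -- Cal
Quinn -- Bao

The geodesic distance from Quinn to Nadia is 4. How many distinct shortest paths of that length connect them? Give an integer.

1

The shortest distance is 4, and the only length-4 path is Quinn–Bao–Lena–Dee–Nadia. So there is exactly 1 shortest path.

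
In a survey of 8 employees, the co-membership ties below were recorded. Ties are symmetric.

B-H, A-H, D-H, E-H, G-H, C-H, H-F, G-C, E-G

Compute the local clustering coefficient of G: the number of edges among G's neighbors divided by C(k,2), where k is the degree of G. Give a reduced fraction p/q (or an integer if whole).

2/3

G's neighbors: C, E, and H (k = 3).
Possible neighbor pairs: C(3,2) = 3. Edges among them: C–H, E–H → e = 2.
Clustering(G) = 2/3.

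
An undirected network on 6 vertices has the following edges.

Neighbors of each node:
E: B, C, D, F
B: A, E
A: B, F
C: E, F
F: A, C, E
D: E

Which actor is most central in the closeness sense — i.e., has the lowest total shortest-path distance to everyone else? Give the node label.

Farness (sum of distances to all others) for each node — A:9, B:8, C:8, D:10, E:6, F:7.
The smallest farness is 6, for E, so E has the highest closeness.

E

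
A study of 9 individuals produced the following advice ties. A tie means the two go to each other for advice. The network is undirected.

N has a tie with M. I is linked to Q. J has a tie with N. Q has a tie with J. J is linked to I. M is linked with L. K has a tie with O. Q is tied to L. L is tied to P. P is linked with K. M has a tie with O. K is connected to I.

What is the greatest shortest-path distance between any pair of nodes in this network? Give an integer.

3

Eccentricity of each node (its greatest distance to any other): I:3, J:3, K:3, L:2, M:3, N:3, O:3, P:3, Q:3.
The maximum eccentricity is 3, realized for instance by the pair O–J via O – M – N – J. So the diameter is 3.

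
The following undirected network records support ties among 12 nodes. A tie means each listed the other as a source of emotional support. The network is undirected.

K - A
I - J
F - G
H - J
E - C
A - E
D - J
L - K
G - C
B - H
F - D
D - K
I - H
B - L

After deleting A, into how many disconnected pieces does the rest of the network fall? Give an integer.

1

A's neighbors (E and K) remain reachable from one another through other ties, so the rest of the network stays in one piece.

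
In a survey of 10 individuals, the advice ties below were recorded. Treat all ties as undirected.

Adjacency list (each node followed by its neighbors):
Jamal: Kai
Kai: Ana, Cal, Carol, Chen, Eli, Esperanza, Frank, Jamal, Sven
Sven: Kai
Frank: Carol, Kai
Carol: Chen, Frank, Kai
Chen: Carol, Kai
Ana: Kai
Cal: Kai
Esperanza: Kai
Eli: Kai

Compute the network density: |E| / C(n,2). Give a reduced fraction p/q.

11/45

There are 11 edges and 10 nodes, so the maximum possible is C(10,2) = 45.
Density = 11/45.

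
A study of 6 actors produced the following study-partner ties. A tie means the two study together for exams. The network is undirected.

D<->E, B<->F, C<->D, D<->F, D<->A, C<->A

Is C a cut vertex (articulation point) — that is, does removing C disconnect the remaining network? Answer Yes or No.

No

Even without C, every remaining node can still reach every other (the residual graph is connected), so C is not a cut vertex.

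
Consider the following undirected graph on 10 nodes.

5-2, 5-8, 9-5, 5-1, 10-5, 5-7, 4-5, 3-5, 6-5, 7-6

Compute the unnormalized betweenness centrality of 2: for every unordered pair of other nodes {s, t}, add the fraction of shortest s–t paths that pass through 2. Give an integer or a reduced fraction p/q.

No shortest path between any pair of other nodes passes through 2.
Summing the contributions gives betweenness(2) = 0.

0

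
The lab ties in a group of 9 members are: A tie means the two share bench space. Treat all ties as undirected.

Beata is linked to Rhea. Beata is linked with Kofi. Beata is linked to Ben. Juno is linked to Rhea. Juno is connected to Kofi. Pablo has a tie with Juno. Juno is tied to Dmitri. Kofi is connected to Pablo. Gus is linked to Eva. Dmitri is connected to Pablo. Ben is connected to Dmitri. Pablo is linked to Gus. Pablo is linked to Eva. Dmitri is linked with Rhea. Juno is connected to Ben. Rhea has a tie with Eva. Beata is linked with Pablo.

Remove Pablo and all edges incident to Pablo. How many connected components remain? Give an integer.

1

Pablo's neighbors (Beata, Dmitri, Eva, Gus, Juno, and Kofi) remain reachable from one another through other ties, so the rest of the network stays in one piece.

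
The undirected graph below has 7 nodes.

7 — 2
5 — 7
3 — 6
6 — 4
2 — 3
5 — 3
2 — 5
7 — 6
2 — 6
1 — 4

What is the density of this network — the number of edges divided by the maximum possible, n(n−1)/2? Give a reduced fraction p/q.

10/21

There are 10 edges and 7 nodes, so the maximum possible is C(7,2) = 21.
Density = 10/21.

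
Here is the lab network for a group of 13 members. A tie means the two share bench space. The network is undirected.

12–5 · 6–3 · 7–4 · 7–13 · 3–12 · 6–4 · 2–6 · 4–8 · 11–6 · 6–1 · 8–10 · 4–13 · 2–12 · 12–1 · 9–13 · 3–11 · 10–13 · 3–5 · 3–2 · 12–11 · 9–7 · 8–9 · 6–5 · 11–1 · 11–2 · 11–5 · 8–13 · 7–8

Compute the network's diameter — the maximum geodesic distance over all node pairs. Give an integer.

5

Eccentricity of each node (its greatest distance to any other): 1:4, 2:4, 3:4, 4:3, 5:4, 6:3, 7:4, 8:4, 9:5, 10:5, 11:4, 12:5, 13:4.
The maximum eccentricity is 5, realized for instance by the pair 10–12 via 10 – 13 – 4 – 6 – 5 – 12. So the diameter is 5.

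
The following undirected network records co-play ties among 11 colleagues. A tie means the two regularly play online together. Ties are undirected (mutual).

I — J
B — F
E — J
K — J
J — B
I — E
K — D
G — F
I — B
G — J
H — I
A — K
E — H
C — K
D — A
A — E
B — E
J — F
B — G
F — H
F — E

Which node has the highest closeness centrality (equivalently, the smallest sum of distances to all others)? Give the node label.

Farness (sum of distances to all others) for each node — A:18, B:17, C:26, D:23, E:15, F:17, G:20, H:21, I:18, J:14, K:17.
The smallest farness is 14, for J, so J has the highest closeness.

J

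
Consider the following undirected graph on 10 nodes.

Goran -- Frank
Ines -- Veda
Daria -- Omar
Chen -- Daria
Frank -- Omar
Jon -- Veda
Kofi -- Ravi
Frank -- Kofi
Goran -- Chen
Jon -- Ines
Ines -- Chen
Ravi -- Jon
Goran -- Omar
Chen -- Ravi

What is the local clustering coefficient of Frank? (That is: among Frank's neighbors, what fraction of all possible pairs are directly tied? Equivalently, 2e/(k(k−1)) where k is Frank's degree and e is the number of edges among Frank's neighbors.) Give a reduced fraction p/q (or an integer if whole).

Frank's neighbors: Goran, Kofi, and Omar (k = 3).
Possible neighbor pairs: C(3,2) = 3. Edges among them: Goran–Omar → e = 1.
Clustering(Frank) = 1/3.

1/3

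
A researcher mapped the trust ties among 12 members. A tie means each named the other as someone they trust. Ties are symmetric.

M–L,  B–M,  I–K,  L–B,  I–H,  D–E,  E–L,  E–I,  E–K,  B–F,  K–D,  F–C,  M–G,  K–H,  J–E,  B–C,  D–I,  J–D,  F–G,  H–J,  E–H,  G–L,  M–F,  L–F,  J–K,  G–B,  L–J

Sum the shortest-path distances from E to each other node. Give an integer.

Distances from E: B:2, C:3, D:1, F:2, G:2, H:1, I:1, J:1, K:1, L:1, M:2.
Sum = 2 + 3 + 1 + 2 + 2 + 1 + 1 + 1 + 1 + 1 + 2 = 17.

17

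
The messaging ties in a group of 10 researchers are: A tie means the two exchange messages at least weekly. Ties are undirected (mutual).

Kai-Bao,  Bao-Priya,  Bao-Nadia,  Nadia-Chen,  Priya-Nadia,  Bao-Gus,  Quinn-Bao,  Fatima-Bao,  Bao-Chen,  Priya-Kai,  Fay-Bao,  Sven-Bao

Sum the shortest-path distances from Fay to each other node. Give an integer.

Distances from Fay: Bao:1, Chen:2, Fatima:2, Gus:2, Kai:2, Nadia:2, Priya:2, Quinn:2, Sven:2.
Sum = 1 + 2 + 2 + 2 + 2 + 2 + 2 + 2 + 2 = 17.

17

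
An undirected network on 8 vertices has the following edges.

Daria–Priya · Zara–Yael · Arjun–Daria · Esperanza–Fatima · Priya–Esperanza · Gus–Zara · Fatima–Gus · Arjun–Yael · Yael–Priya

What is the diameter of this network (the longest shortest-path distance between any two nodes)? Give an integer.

Eccentricity of each node (its greatest distance to any other): Arjun:4, Daria:4, Esperanza:3, Fatima:4, Gus:4, Priya:3, Yael:3, Zara:3.
The maximum eccentricity is 4, realized for instance by the pair Fatima–Arjun via Fatima – Esperanza – Priya – Yael – Arjun. So the diameter is 4.

4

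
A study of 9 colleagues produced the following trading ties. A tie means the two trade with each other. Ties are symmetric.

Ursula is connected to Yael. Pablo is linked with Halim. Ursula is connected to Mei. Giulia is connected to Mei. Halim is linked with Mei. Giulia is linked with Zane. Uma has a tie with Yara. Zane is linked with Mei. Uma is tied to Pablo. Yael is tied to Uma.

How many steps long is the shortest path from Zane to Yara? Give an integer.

5

One shortest route is Zane – Mei – Halim – Pablo – Uma – Yara, which uses 5 edges, and at distance 4 from Zane we only reach {Uma}, which does not include Yara. So d(Zane,Yara) = 5.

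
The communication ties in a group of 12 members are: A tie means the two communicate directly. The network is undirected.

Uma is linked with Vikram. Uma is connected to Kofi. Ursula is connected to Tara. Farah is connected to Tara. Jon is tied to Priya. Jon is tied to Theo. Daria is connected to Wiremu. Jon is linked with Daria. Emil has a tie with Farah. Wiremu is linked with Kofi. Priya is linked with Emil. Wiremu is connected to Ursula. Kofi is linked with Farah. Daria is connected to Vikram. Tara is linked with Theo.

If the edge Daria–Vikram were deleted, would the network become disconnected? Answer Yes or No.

No

Even without that edge, Daria still reaches Vikram via Daria – Wiremu – Kofi – Uma – Vikram, so the network stays connected. Not a bridge.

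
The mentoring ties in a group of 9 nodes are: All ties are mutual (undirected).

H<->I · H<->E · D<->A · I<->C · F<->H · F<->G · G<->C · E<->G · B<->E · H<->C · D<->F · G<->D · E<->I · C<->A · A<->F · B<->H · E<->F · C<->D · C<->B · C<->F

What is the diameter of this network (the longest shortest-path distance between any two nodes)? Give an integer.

Eccentricity of each node (its greatest distance to any other): A:2, B:2, C:2, D:2, E:2, F:2, G:2, H:2, I:2.
The maximum eccentricity is 2, realized for instance by the pair D–I via D – C – I. So the diameter is 2.

2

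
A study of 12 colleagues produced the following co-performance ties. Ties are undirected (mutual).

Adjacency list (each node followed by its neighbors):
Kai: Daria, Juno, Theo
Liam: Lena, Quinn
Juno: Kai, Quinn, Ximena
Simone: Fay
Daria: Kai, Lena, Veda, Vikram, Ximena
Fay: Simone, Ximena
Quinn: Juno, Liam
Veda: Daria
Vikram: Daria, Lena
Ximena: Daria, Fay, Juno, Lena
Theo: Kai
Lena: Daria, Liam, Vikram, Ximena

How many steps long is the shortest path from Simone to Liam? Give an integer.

One shortest route is Simone – Fay – Ximena – Lena – Liam, which uses 4 edges, and at distance 3 from Simone we only reach {Daria, Juno, Lena}, which does not include Liam. So d(Simone,Liam) = 4.

4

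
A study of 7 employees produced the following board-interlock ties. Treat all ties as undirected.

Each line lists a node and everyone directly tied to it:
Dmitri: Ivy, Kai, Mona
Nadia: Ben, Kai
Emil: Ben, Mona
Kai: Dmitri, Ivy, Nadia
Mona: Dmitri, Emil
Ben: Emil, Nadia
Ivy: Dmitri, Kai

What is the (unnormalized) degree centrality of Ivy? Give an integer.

Ivy is directly tied to Dmitri and Kai. That is 2 neighbors, so the degree of Ivy is 2.

2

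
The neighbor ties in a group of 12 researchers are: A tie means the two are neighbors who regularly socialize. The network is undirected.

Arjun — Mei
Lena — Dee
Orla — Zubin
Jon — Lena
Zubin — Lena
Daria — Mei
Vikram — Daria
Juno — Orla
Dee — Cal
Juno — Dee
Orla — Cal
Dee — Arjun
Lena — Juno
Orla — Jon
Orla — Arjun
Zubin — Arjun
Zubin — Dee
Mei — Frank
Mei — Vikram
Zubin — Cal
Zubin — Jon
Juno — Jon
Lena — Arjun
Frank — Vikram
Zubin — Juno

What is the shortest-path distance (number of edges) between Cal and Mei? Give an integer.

One shortest route is Cal – Zubin – Arjun – Mei, which uses 3 edges, and at distance 2 from Cal we only reach {Arjun, Jon, Juno, Lena}, which does not include Mei. So d(Cal,Mei) = 3.

3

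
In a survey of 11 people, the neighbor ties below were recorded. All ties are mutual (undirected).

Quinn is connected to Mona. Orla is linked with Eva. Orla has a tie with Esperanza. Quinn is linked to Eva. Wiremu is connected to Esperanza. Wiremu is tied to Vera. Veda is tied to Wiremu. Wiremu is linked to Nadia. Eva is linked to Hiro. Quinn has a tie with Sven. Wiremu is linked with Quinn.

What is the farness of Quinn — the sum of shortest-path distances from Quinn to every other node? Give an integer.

Distances from Quinn: Esperanza:2, Eva:1, Hiro:2, Mona:1, Nadia:2, Orla:2, Sven:1, Veda:2, Vera:2, Wiremu:1.
Sum = 2 + 1 + 2 + 1 + 2 + 2 + 1 + 2 + 2 + 1 = 16.

16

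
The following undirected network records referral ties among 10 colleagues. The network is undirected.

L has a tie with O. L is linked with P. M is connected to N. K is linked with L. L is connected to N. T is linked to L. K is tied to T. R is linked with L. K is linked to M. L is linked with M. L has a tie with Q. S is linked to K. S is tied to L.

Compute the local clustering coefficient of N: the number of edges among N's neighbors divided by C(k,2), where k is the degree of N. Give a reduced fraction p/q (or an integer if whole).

1

N's neighbors: L and M (k = 2).
Possible neighbor pairs: C(2,2) = 1. Edges among them: L–M → e = 1.
Clustering(N) = 1/1.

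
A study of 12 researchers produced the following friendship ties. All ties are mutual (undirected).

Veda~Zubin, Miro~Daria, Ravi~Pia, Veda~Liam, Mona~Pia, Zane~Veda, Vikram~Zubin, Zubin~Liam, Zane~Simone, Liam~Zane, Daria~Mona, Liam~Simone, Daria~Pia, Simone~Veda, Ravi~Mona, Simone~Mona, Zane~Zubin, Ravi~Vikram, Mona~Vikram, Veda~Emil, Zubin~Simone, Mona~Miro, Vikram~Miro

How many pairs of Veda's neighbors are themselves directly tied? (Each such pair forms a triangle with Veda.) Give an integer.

6

Veda's neighbors: Emil, Liam, Simone, Zane, and Zubin.
Neighbor pairs that are themselves tied: Veda–Liam–Simone; Veda–Liam–Zane; Veda–Liam–Zubin; Veda–Simone–Zane; Veda–Simone–Zubin; Veda–Zane–Zubin. Each forms one triangle with Veda, for 6 in total.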